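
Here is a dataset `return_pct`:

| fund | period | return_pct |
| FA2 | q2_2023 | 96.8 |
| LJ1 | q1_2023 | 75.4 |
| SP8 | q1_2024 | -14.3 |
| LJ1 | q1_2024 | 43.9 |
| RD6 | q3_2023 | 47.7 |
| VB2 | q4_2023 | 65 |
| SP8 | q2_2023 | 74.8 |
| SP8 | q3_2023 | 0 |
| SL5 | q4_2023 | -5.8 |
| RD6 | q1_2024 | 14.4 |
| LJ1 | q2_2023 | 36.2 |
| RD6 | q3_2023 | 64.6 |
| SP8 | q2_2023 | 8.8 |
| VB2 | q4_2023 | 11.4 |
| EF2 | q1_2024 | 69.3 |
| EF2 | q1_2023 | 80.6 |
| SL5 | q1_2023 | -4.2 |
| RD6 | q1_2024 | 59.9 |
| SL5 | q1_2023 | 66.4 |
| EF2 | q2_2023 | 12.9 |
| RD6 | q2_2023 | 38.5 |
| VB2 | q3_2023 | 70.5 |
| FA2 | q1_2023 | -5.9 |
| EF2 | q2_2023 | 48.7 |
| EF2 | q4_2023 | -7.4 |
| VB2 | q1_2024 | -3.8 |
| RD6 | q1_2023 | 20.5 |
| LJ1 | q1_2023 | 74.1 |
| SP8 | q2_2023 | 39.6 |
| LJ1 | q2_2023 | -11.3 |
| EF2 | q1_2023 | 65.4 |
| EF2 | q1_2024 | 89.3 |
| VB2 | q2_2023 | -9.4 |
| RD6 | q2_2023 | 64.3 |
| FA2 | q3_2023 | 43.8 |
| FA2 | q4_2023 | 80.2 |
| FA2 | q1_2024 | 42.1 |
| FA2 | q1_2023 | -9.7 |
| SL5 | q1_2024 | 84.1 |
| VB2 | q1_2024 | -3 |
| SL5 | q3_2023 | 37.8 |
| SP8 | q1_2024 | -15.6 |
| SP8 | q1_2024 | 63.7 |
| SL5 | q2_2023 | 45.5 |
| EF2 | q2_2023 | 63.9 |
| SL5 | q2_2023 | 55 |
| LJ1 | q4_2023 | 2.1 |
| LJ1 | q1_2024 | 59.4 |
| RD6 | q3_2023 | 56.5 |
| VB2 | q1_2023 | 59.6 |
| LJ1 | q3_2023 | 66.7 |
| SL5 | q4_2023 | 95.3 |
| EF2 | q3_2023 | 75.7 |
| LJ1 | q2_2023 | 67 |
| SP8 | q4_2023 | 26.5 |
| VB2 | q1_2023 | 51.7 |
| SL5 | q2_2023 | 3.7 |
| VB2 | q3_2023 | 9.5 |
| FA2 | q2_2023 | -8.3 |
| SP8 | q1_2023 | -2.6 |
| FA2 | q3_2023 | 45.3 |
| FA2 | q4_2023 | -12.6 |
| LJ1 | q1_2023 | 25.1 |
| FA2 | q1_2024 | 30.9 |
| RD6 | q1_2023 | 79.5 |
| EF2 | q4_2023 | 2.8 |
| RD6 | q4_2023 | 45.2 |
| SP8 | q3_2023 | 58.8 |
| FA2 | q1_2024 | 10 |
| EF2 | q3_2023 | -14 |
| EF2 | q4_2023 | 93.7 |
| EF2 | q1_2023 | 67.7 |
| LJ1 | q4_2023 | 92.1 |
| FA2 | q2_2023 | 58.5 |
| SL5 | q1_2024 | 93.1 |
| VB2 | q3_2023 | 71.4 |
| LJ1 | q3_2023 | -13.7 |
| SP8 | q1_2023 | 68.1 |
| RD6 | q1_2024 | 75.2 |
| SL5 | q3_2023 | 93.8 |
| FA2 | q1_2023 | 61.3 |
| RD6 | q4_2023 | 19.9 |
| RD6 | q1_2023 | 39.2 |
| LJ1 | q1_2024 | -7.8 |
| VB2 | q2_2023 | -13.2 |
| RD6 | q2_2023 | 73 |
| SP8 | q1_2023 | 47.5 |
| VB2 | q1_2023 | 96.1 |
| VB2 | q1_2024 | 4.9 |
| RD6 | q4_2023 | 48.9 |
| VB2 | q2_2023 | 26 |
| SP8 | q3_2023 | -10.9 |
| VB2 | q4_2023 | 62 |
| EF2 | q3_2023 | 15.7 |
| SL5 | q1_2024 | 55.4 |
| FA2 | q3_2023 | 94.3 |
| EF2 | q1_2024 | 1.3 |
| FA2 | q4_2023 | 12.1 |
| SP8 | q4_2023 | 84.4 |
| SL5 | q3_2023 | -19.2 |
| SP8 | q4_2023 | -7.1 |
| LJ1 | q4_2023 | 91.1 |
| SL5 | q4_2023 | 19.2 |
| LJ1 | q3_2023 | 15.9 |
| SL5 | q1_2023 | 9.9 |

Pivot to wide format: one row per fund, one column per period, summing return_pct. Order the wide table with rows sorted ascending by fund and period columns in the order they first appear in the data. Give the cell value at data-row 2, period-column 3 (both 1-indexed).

With rows sorted ascending by fund, row 2 is fund=FA2. period columns in first-appearance order: q2_2023, q1_2023, q1_2024, q3_2023, q4_2023; column 3 is q1_2024.
Long rows with fund=FA2, period=q1_2024: 42.1 + 30.9 + 10 = 83.

83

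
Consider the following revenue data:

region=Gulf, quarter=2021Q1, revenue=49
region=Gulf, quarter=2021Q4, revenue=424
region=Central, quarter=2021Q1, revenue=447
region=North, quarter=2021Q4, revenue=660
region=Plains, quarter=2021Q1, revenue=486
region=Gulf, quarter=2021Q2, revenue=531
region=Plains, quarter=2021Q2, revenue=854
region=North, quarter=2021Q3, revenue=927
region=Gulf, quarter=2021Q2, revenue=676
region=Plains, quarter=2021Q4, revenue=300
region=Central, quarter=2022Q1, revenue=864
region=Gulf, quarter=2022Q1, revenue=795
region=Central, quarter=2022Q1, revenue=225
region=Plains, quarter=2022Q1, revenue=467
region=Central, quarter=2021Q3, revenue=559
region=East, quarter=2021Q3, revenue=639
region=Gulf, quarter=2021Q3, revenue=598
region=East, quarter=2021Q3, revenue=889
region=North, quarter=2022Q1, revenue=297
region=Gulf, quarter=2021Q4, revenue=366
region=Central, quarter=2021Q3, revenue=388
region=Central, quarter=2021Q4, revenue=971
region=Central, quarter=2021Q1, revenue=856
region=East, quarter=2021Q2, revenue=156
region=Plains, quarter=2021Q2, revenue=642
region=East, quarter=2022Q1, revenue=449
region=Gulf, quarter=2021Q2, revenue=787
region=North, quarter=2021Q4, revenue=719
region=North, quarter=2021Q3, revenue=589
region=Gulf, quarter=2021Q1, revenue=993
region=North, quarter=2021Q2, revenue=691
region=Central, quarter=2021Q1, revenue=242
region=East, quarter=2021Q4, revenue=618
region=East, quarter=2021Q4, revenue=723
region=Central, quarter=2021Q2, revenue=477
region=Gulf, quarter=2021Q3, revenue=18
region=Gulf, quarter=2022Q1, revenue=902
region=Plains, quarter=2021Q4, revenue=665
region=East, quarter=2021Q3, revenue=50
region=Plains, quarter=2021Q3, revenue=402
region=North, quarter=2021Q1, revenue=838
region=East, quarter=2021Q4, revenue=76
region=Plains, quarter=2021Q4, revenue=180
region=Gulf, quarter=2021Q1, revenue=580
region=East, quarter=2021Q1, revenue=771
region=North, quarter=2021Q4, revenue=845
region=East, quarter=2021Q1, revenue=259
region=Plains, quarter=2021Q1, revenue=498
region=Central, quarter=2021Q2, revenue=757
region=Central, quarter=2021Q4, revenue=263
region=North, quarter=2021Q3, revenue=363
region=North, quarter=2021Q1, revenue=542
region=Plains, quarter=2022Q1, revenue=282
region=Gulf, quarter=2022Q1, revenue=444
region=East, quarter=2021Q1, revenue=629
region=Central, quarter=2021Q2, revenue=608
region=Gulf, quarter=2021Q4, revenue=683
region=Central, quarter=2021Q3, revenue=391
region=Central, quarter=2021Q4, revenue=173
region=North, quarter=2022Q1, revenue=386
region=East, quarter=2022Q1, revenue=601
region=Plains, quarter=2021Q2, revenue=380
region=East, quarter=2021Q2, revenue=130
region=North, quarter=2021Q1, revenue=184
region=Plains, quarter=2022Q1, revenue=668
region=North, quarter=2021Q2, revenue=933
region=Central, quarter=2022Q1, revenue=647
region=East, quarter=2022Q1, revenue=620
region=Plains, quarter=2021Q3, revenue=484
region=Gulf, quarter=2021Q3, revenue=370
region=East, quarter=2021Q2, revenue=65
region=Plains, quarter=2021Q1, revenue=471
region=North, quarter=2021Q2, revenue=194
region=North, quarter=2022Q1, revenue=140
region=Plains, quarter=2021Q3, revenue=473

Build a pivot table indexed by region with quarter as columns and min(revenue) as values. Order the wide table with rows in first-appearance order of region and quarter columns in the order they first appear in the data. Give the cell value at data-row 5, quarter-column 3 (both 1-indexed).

65

With rows in first-appearance order of region, row 5 is region=East. quarter columns in first-appearance order: 2021Q1, 2021Q4, 2021Q2, 2021Q3, 2022Q1; column 3 is 2021Q2.
Long rows with region=East, quarter=2021Q2: min(156, 130, 65) = 65.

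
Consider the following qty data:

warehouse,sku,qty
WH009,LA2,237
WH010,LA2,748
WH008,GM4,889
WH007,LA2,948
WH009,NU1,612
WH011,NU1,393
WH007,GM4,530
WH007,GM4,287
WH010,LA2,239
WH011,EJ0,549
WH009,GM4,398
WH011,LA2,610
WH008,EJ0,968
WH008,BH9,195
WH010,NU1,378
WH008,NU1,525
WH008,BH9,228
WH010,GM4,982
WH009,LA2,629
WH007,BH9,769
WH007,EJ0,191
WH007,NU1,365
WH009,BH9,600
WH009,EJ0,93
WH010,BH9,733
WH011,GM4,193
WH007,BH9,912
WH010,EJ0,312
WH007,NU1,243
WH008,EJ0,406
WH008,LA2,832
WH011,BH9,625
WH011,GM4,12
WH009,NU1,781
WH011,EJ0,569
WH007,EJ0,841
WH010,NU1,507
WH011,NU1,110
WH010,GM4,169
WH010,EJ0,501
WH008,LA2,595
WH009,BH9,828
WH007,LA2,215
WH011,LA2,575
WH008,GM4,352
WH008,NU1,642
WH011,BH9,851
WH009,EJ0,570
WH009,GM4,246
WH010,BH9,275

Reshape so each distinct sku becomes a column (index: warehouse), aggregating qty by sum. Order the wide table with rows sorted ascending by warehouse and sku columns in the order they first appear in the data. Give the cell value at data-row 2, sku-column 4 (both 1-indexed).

With rows sorted ascending by warehouse, row 2 is warehouse=WH008. sku columns in first-appearance order: LA2, GM4, NU1, EJ0, BH9; column 4 is EJ0.
Long rows with warehouse=WH008, sku=EJ0: 968 + 406 = 1374.

1374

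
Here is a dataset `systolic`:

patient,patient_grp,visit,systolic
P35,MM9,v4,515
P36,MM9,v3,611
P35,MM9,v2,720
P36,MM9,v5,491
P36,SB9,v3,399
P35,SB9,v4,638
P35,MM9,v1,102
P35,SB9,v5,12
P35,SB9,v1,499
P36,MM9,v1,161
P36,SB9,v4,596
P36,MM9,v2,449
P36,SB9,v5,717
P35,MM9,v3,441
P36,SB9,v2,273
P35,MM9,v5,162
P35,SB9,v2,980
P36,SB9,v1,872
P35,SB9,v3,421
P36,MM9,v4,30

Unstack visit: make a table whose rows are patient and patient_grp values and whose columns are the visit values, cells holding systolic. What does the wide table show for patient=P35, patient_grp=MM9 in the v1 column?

Wide layout: rows indexed by patient and patient_grp, columns are the 5 distinct visit values (v4, v3, v2, v5, v1).
Cell (patient=P35, patient_grp=MM9, visit=v1) draws from the long row where patient=P35, patient_grp=MM9 and visit=v1, which has systolic=102.

102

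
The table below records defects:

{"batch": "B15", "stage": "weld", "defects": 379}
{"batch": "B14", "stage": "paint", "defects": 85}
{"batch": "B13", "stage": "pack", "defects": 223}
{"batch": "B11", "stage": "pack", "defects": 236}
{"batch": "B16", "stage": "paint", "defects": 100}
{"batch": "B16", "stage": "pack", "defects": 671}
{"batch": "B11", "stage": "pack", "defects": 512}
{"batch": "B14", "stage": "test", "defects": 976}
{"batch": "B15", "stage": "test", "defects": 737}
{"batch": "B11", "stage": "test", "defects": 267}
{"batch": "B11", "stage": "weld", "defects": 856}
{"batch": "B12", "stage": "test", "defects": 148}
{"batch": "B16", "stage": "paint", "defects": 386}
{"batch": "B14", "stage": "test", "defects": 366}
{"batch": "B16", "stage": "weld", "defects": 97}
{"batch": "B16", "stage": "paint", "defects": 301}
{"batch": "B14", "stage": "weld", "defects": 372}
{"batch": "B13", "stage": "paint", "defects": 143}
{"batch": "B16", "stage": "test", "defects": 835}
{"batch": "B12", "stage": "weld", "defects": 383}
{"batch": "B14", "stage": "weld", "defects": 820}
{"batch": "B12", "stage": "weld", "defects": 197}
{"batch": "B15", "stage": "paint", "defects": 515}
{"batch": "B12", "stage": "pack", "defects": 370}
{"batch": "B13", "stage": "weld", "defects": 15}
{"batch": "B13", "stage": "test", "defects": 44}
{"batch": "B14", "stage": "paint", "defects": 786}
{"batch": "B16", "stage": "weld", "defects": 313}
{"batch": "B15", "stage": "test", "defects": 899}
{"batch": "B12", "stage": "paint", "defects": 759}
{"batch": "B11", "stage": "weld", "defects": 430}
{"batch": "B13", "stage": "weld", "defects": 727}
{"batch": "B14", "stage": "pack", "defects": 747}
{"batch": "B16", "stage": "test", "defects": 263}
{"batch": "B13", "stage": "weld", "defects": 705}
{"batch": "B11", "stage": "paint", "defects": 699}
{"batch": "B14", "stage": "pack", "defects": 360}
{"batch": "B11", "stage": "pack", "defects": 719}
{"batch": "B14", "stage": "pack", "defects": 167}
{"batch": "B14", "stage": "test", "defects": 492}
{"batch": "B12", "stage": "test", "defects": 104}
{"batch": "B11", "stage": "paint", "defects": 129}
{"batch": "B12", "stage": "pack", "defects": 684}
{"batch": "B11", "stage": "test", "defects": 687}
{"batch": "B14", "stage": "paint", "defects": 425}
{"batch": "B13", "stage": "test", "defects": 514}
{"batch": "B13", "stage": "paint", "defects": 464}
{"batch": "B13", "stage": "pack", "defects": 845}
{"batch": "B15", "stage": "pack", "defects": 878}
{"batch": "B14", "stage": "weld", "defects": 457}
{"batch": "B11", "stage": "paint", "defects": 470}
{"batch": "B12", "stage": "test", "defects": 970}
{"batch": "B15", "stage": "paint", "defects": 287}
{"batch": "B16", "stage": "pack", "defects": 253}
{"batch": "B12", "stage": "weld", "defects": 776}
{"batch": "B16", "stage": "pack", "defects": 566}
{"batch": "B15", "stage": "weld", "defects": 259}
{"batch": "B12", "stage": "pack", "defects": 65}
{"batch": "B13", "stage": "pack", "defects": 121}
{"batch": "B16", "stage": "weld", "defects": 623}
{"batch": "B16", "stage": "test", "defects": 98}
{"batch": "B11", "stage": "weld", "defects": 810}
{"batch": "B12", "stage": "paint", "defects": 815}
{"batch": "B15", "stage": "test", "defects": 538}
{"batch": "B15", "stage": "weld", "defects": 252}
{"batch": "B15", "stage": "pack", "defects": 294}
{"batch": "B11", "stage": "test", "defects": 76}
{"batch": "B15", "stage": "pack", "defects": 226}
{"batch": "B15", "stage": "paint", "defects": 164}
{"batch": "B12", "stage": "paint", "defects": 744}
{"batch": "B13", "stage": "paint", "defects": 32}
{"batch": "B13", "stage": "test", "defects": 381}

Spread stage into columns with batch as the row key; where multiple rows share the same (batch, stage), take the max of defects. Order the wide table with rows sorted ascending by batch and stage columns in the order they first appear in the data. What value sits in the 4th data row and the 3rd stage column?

747

With rows sorted ascending by batch, row 4 is batch=B14. stage columns in first-appearance order: weld, paint, pack, test; column 3 is pack.
Long rows with batch=B14, stage=pack: max(747, 360, 167) = 747.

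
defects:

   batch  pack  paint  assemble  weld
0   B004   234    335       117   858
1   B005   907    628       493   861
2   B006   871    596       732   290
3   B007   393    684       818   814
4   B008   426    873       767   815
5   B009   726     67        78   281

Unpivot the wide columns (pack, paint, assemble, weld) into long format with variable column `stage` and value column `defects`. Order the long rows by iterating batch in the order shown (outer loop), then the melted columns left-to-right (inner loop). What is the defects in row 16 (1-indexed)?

814

24 rows total (6 × 4). Row 16: index ⌊(16-1)/4⌋ = 3 into batch → B007; (16-1) mod 4 = 3 into the melted columns → weld.
So row 16 is (B007, weld, 814); defects = 814.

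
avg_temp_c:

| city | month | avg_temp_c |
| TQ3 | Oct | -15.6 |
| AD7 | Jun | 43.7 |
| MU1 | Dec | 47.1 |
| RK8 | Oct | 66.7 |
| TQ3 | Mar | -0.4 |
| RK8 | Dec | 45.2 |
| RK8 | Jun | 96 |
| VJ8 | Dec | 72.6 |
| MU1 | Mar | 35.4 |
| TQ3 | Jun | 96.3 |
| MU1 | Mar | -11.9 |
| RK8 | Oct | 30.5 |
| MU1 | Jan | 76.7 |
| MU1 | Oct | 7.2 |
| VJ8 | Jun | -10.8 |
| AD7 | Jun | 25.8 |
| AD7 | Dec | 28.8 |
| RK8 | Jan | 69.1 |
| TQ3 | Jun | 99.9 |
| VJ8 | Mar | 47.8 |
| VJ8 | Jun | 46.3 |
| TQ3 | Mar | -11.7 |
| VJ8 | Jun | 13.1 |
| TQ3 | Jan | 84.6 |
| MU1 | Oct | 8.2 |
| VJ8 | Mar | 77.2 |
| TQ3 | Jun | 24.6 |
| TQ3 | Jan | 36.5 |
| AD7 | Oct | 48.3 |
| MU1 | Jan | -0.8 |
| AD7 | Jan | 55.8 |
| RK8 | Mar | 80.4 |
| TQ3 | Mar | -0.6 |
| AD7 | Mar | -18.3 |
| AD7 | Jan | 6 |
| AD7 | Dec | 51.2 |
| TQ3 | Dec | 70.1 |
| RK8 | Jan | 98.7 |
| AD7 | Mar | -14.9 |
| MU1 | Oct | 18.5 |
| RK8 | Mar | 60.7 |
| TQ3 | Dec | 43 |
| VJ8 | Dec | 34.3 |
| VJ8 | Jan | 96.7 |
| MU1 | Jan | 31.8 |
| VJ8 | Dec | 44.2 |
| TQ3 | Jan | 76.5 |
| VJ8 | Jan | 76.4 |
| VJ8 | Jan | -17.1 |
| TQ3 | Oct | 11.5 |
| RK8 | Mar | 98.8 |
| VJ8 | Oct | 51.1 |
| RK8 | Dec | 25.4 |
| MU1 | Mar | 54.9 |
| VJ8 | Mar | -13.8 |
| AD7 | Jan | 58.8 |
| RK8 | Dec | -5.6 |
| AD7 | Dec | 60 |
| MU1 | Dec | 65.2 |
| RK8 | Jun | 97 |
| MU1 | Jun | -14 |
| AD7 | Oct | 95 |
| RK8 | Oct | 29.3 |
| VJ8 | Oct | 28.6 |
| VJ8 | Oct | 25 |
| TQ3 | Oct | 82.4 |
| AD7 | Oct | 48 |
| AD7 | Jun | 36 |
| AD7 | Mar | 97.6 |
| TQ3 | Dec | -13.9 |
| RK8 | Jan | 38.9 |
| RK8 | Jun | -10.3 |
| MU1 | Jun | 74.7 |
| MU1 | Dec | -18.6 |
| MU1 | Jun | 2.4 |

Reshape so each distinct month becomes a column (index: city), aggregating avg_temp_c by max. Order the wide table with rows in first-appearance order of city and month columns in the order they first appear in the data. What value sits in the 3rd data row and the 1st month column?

18.5

With rows in first-appearance order of city, row 3 is city=MU1. month columns in first-appearance order: Oct, Jun, Dec, Mar, Jan; column 1 is Oct.
Long rows with city=MU1, month=Oct: max(7.2, 8.2, 18.5) = 18.5.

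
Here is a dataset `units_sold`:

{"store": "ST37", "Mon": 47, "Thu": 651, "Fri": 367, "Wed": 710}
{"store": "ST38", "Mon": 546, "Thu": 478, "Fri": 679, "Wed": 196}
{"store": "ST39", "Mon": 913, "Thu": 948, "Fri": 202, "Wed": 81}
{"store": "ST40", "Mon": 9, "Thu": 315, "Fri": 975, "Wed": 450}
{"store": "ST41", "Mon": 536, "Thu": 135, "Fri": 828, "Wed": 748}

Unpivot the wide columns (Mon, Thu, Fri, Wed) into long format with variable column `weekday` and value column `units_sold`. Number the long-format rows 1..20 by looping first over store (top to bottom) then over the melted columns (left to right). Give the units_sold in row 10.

948

20 rows total (5 × 4). Row 10: index ⌊(10-1)/4⌋ = 2 into store → ST39; (10-1) mod 4 = 1 into the melted columns → Thu.
So row 10 is (ST39, Thu, 948); units_sold = 948.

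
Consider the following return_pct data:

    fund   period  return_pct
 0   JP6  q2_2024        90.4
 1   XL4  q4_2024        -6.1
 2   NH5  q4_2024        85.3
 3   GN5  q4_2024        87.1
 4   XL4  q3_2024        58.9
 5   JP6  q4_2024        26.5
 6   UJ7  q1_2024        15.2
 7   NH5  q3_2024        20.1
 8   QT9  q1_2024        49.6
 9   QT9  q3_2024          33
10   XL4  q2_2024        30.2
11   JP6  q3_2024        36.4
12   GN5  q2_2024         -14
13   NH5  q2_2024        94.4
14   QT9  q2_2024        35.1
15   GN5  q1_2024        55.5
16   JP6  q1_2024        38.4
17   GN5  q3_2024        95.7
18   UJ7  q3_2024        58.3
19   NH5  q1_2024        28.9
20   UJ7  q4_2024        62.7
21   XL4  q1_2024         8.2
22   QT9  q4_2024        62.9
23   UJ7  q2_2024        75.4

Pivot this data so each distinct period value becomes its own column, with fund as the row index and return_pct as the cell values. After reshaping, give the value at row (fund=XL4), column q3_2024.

58.9

Wide layout: rows indexed by fund, columns are the 4 distinct period values (q2_2024, q4_2024, q3_2024, q1_2024).
Cell (fund=XL4, period=q3_2024) draws from the long row where fund=XL4 and period=q3_2024, which has return_pct=58.9.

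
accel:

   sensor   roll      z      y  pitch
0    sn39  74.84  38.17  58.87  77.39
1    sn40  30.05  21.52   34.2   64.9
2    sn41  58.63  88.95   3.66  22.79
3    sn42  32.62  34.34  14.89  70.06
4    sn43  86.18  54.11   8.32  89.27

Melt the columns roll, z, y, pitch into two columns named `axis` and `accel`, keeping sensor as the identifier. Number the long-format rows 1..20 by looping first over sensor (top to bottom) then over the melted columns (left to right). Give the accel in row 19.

8.32

20 rows total (5 × 4). Row 19: index ⌊(19-1)/4⌋ = 4 into sensor → sn43; (19-1) mod 4 = 2 into the melted columns → y.
So row 19 is (sn43, y, 8.32); accel = 8.32.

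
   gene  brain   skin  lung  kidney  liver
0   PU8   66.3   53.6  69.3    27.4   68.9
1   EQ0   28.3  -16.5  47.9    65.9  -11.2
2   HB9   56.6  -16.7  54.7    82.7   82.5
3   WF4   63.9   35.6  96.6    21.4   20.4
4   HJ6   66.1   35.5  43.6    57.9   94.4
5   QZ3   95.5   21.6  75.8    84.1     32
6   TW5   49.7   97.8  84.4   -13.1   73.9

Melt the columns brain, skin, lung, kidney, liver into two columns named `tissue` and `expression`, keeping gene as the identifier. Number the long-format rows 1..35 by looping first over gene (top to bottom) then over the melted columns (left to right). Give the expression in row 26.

95.5

35 rows total (7 × 5). Row 26: index ⌊(26-1)/5⌋ = 5 into gene → QZ3; (26-1) mod 5 = 0 into the melted columns → brain.
So row 26 is (QZ3, brain, 95.5); expression = 95.5.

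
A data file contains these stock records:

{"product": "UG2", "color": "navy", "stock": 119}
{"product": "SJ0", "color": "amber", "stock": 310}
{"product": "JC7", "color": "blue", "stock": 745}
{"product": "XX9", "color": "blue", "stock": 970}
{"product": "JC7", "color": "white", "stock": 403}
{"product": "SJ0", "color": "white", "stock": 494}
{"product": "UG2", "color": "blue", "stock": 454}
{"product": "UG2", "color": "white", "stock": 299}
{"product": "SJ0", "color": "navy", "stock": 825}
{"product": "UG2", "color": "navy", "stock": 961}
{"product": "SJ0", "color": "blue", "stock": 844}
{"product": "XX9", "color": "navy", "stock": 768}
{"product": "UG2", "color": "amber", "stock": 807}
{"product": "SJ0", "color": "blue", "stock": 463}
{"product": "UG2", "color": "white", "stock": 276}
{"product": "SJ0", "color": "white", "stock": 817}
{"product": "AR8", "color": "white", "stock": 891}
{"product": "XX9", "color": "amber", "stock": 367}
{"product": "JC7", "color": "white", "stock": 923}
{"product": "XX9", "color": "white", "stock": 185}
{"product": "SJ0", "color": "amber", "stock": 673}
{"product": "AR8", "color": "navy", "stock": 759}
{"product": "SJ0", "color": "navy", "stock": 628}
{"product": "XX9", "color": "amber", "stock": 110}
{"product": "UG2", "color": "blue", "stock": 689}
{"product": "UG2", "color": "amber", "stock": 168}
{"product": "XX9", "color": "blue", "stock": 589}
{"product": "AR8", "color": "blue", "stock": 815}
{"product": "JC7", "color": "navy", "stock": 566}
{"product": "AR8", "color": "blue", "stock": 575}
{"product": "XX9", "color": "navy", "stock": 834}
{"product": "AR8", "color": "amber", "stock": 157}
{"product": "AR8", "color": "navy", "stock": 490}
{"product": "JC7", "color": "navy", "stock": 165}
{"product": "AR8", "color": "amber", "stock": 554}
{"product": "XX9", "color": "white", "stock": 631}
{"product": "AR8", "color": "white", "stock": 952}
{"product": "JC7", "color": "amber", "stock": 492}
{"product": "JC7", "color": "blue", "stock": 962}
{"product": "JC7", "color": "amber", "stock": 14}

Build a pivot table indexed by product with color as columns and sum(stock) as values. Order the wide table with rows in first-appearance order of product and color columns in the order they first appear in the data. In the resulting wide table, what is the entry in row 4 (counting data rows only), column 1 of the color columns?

1602

With rows in first-appearance order of product, row 4 is product=XX9. color columns in first-appearance order: navy, amber, blue, white; column 1 is navy.
Long rows with product=XX9, color=navy: 768 + 834 = 1602.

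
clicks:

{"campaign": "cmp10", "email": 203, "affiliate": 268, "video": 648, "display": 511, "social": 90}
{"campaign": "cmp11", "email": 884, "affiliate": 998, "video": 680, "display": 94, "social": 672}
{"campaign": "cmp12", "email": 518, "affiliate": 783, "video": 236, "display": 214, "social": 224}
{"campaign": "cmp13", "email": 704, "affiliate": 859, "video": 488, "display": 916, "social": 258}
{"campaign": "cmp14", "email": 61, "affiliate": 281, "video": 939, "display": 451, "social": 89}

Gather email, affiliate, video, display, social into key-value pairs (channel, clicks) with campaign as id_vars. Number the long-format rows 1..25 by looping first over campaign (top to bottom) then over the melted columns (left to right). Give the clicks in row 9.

25 rows total (5 × 5). Row 9: index ⌊(9-1)/5⌋ = 1 into campaign → cmp11; (9-1) mod 5 = 3 into the melted columns → display.
So row 9 is (cmp11, display, 94); clicks = 94.

94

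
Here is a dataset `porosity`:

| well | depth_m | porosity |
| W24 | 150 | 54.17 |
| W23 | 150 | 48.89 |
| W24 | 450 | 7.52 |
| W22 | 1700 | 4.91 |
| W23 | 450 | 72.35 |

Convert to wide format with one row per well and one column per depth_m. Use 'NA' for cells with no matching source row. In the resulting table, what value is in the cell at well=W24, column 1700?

NA

No long-format row has well=W24 and depth_m=1700, so the cell is NA.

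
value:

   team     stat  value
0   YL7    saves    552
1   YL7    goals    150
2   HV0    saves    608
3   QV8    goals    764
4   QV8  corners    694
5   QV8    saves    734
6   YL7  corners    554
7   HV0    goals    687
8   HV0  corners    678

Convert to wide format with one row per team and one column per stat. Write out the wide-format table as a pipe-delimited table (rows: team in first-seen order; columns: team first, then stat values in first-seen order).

| team | saves | goals | corners |
| YL7 | 552 | 150 | 554 |
| HV0 | 608 | 687 | 678 |
| QV8 | 734 | 764 | 694 |

Columns: team plus the 3 distinct stat values (saves, goals, corners).
For example, row YL7 column saves takes value=552 from the long row (YL7, saves).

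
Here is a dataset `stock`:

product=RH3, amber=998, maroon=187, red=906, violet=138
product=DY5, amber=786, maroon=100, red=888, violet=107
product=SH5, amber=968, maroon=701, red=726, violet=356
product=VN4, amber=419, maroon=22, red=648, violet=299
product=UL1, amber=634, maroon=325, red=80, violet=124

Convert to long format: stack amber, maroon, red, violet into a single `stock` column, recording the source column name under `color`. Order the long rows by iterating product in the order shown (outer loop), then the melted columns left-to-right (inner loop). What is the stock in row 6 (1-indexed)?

100

20 rows total (5 × 4). Row 6: index ⌊(6-1)/4⌋ = 1 into product → DY5; (6-1) mod 4 = 1 into the melted columns → maroon.
So row 6 is (DY5, maroon, 100); stock = 100.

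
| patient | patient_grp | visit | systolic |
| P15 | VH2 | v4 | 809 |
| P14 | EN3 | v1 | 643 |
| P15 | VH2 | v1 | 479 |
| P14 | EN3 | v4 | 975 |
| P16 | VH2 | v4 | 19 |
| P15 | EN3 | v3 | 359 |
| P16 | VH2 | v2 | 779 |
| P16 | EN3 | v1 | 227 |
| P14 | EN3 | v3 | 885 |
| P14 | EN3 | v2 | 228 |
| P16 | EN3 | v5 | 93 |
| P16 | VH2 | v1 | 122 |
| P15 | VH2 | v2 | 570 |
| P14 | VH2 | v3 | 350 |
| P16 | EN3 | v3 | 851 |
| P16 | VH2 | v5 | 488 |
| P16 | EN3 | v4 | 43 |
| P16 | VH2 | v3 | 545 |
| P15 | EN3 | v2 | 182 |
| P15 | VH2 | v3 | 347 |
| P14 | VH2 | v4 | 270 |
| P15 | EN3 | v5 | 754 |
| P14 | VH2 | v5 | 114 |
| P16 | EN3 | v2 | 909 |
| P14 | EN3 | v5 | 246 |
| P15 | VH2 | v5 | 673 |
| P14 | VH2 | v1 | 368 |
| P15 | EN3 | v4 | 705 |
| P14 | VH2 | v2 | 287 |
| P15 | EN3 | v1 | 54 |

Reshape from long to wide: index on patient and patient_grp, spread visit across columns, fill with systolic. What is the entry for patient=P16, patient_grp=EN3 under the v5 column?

93

Wide layout: rows indexed by patient and patient_grp, columns are the 5 distinct visit values (v4, v1, v3, v2, v5).
Cell (patient=P16, patient_grp=EN3, visit=v5) draws from the long row where patient=P16, patient_grp=EN3 and visit=v5, which has systolic=93.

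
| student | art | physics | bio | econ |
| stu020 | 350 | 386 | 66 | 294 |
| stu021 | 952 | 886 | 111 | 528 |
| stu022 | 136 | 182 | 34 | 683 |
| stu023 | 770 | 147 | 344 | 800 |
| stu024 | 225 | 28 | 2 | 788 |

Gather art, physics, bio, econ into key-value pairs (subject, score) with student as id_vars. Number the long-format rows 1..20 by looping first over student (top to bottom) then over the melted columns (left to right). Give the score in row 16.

20 rows total (5 × 4). Row 16: index ⌊(16-1)/4⌋ = 3 into student → stu023; (16-1) mod 4 = 3 into the melted columns → econ.
So row 16 is (stu023, econ, 800); score = 800.

800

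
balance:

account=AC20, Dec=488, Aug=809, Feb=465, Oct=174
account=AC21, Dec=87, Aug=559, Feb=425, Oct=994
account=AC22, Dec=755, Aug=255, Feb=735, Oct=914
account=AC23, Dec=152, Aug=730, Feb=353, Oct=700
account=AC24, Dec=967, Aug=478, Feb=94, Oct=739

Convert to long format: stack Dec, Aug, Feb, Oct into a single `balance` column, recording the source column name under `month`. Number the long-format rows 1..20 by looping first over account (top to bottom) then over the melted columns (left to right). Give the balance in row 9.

20 rows total (5 × 4). Row 9: index ⌊(9-1)/4⌋ = 2 into account → AC22; (9-1) mod 4 = 0 into the melted columns → Dec.
So row 9 is (AC22, Dec, 755); balance = 755.

755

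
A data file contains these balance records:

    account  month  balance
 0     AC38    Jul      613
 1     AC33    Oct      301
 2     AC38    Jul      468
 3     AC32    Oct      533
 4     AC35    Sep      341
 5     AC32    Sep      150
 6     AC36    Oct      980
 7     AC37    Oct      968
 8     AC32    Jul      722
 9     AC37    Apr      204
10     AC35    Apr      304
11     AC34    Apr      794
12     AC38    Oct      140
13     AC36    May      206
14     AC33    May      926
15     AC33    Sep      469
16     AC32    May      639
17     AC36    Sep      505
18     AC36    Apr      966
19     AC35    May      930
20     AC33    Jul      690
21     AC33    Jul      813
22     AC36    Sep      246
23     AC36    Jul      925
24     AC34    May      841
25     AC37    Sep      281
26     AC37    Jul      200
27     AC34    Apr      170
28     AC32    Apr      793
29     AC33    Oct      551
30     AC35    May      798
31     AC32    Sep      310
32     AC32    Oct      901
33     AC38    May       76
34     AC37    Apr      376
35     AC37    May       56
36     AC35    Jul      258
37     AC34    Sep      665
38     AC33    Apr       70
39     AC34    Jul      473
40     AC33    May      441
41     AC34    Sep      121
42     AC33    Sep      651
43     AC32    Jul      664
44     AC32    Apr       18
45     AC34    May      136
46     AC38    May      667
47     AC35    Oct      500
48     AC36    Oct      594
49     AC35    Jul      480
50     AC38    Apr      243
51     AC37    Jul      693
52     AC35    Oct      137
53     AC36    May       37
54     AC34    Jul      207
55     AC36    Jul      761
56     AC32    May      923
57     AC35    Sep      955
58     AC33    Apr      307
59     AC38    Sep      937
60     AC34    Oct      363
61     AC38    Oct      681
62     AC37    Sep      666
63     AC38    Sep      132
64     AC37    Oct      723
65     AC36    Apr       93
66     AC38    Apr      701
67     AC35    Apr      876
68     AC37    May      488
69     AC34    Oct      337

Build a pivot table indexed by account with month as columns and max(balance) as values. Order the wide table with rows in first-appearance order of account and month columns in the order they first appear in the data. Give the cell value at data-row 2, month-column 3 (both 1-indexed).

651

With rows in first-appearance order of account, row 2 is account=AC33. month columns in first-appearance order: Jul, Oct, Sep, Apr, May; column 3 is Sep.
Long rows with account=AC33, month=Sep: max(469, 651) = 651.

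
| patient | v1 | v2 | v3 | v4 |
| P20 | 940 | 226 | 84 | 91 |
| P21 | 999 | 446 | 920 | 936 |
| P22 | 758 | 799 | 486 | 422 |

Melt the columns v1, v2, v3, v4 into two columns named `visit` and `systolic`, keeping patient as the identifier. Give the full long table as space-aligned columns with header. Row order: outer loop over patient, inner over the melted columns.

patient  visit  systolic
P20      v1     940     
P20      v2     226     
P20      v3     84      
P20      v4     91      
P21      v1     999     
P21      v2     446     
P21      v3     920     
P21      v4     936     
P22      v1     758     
P22      v2     799     
P22      v3     486     
P22      v4     422     

Each (patient, column) pair becomes one row: 3 × 4 = 12 rows.
For example, (P20, v1) → systolic=940.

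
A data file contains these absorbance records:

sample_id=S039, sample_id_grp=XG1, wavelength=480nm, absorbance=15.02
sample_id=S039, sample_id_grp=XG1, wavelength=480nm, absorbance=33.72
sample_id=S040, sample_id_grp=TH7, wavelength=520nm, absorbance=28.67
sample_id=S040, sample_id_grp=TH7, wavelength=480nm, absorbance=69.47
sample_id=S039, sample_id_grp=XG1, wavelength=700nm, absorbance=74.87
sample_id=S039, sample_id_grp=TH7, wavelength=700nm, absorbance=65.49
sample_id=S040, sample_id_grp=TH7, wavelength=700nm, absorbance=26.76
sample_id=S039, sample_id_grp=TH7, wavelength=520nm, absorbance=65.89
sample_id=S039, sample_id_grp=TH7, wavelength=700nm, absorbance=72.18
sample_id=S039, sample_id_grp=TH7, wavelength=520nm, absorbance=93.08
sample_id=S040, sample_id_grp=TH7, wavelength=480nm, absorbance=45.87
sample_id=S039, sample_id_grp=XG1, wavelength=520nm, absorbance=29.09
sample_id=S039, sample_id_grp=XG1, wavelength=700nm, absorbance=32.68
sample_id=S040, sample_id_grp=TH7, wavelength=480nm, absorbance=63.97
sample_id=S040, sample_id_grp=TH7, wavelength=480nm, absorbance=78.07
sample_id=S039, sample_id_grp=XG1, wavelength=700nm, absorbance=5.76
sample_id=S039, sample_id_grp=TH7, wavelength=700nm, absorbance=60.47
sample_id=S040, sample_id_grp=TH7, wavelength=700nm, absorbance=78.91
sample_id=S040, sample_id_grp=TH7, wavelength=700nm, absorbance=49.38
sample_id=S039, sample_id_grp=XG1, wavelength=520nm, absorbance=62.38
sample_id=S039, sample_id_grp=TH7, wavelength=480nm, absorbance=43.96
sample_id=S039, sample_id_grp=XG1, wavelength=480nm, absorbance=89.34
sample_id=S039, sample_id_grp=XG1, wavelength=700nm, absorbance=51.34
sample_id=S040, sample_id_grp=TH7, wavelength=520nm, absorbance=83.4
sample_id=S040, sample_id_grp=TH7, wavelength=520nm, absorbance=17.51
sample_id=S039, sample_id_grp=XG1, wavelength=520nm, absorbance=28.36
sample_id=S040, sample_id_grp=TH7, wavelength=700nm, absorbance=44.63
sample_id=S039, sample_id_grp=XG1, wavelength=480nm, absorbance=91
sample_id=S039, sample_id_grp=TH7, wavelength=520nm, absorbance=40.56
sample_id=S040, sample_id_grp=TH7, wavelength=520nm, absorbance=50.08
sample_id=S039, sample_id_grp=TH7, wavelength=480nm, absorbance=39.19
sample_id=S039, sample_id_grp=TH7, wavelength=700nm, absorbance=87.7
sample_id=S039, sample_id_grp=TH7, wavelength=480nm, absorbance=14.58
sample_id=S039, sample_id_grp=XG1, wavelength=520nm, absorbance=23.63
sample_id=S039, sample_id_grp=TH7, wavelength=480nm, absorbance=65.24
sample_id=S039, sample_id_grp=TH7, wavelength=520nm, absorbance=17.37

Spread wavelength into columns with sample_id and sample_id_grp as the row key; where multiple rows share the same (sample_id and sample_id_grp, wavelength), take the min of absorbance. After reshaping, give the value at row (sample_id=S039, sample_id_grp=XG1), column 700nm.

Rows with sample_id=S039, sample_id_grp=XG1 and wavelength=700nm: absorbance values are 74.87, 32.68, 5.76, 51.34.
min(74.87, 32.68, 5.76, 51.34) = 5.76.

5.76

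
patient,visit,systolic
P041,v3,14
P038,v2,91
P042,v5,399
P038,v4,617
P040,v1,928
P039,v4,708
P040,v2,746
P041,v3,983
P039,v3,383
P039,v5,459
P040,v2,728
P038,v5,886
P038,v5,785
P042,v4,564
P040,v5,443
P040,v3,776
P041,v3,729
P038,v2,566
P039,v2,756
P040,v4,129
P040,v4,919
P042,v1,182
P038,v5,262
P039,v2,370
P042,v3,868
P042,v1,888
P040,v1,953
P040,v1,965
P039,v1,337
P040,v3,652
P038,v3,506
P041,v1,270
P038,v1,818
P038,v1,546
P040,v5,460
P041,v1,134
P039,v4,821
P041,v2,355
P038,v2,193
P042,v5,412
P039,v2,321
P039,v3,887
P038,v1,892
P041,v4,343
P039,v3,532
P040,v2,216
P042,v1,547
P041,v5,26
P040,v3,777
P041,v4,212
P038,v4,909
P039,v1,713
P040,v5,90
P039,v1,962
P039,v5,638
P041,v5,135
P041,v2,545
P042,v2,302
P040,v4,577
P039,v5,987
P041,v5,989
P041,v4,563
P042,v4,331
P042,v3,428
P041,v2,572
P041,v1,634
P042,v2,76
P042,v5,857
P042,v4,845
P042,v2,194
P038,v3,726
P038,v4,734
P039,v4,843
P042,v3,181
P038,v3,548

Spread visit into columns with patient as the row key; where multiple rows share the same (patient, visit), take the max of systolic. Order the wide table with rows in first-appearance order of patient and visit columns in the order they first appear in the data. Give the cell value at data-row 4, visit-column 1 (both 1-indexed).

777

With rows in first-appearance order of patient, row 4 is patient=P040. visit columns in first-appearance order: v3, v2, v5, v4, v1; column 1 is v3.
Long rows with patient=P040, visit=v3: max(776, 652, 777) = 777.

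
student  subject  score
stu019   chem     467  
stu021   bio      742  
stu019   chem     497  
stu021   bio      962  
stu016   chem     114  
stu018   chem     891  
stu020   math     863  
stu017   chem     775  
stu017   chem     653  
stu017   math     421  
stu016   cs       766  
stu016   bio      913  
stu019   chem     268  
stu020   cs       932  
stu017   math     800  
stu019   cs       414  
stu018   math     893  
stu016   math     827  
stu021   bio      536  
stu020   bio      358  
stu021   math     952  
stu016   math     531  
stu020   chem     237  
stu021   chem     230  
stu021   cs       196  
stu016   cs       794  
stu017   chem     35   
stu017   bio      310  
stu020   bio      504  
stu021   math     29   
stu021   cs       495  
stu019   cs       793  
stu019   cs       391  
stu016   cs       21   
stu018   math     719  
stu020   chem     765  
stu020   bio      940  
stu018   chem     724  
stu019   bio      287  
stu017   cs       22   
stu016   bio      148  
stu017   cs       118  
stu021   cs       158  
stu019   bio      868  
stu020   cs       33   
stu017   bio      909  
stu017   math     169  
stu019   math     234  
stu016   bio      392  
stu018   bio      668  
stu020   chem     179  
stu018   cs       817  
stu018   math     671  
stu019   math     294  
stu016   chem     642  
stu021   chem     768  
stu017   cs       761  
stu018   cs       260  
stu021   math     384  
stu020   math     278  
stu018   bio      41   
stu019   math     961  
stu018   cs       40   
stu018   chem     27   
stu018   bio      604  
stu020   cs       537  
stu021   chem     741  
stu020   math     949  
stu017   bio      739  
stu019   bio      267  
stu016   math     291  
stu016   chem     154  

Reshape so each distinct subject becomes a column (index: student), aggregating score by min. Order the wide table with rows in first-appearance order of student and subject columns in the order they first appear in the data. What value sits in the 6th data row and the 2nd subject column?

With rows in first-appearance order of student, row 6 is student=stu017. subject columns in first-appearance order: chem, bio, math, cs; column 2 is bio.
Long rows with student=stu017, subject=bio: min(310, 909, 739) = 310.

310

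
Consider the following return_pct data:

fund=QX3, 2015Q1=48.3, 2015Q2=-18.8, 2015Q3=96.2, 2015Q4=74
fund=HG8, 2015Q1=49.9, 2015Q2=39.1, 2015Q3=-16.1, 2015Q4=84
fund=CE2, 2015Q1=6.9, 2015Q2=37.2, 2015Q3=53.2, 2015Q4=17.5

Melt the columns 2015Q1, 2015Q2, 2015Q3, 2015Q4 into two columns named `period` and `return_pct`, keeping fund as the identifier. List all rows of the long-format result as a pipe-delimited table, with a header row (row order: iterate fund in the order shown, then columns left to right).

Each (fund, column) pair becomes one row: 3 × 4 = 12 rows.
For example, (QX3, 2015Q1) → return_pct=48.3.

| fund | period | return_pct |
| QX3 | 2015Q1 | 48.3 |
| QX3 | 2015Q2 | -18.8 |
| QX3 | 2015Q3 | 96.2 |
| QX3 | 2015Q4 | 74 |
| HG8 | 2015Q1 | 49.9 |
| HG8 | 2015Q2 | 39.1 |
| HG8 | 2015Q3 | -16.1 |
| HG8 | 2015Q4 | 84 |
| CE2 | 2015Q1 | 6.9 |
| CE2 | 2015Q2 | 37.2 |
| CE2 | 2015Q3 | 53.2 |
| CE2 | 2015Q4 | 17.5 |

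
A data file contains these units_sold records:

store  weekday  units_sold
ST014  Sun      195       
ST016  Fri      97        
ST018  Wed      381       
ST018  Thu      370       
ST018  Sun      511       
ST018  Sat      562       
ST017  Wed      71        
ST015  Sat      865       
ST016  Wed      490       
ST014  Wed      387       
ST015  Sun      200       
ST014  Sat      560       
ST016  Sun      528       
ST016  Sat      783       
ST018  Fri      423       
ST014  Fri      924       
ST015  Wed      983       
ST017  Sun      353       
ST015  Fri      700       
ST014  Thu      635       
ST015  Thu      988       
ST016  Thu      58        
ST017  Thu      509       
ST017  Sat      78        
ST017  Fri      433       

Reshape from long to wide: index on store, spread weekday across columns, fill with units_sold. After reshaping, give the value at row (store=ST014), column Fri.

924

Wide layout: rows indexed by store, columns are the 5 distinct weekday values (Sun, Fri, Wed, Thu, Sat).
Cell (store=ST014, weekday=Fri) draws from the long row where store=ST014 and weekday=Fri, which has units_sold=924.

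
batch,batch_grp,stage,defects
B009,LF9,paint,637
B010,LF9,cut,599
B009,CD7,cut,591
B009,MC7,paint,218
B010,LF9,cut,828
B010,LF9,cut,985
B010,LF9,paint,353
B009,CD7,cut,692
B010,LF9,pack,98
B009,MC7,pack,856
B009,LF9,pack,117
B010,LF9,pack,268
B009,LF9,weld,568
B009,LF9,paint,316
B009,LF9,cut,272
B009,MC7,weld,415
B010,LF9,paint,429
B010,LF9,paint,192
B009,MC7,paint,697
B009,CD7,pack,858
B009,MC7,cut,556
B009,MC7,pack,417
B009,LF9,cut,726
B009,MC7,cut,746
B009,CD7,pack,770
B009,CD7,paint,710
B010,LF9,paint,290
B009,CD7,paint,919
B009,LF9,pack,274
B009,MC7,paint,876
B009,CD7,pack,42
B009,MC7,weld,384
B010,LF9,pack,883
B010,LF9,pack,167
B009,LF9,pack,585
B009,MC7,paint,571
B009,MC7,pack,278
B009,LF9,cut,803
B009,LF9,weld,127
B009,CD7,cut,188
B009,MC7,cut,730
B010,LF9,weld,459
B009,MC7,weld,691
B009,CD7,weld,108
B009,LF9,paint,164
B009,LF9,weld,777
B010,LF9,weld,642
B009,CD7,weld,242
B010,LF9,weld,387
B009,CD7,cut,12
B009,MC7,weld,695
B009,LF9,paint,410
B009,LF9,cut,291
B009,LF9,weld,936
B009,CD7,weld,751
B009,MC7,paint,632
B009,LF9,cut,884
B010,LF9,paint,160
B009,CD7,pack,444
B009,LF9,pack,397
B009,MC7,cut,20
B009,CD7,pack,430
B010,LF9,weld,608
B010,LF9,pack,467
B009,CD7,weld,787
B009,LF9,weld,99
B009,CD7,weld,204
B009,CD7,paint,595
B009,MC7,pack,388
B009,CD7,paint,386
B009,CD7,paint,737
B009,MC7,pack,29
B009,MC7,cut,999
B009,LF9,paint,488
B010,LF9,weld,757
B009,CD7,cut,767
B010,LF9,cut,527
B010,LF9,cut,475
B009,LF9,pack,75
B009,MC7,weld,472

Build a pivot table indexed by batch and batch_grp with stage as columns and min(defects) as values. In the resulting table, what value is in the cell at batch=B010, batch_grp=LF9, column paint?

Rows with batch=B010, batch_grp=LF9 and stage=paint: defects values are 353, 429, 192, 290, 160.
min(353, 429, 192, 290, 160) = 160.

160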